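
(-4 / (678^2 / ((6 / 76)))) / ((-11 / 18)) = 3 / 2668721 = 0.00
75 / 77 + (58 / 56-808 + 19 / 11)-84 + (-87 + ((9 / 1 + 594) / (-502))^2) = -4724076372 / 4851077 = -973.82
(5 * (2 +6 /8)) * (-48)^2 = 31680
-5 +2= -3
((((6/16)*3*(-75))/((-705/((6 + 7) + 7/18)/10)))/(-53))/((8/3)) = -18075/159424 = -0.11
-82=-82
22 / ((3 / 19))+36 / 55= 23098 / 165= 139.99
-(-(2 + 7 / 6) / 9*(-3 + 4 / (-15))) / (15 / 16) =-7448 / 6075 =-1.23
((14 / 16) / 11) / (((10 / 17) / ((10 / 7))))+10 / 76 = 543 / 1672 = 0.32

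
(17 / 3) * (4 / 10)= 34 / 15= 2.27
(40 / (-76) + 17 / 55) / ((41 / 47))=-10669 / 42845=-0.25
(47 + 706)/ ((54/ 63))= 1757/ 2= 878.50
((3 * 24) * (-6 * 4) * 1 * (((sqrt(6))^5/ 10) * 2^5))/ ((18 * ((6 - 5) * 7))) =-55296 * sqrt(6)/ 35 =-3869.91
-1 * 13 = -13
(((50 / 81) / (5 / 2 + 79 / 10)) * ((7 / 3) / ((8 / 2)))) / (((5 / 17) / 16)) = 5950 / 3159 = 1.88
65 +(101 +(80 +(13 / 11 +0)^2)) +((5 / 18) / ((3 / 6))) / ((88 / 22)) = 247.54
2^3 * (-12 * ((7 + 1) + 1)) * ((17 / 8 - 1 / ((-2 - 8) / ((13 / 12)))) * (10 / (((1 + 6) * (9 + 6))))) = -6432 / 35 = -183.77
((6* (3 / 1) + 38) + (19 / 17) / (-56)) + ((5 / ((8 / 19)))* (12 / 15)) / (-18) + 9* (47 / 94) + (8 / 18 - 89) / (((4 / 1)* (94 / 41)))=10126987 / 201348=50.30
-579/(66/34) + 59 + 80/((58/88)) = -37608/319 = -117.89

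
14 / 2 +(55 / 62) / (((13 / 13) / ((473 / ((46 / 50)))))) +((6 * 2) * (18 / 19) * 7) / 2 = 13624839 / 27094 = 502.87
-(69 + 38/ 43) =-3005/ 43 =-69.88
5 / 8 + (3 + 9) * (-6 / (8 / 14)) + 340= 1717 / 8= 214.62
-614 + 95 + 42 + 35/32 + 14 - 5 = -14941/32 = -466.91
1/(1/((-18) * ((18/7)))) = -324/7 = -46.29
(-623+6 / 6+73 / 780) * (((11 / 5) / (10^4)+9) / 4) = -218294485957 / 156000000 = -1399.32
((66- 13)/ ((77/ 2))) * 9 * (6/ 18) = 318/ 77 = 4.13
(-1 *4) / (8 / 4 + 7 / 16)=-64 / 39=-1.64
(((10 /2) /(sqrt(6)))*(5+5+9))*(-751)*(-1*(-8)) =-285380*sqrt(6) /3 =-233011.79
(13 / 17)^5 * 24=8911032 / 1419857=6.28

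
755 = 755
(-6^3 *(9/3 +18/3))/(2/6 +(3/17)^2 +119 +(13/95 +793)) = -160117560/75158171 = -2.13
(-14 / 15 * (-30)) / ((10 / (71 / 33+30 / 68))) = 20363 / 2805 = 7.26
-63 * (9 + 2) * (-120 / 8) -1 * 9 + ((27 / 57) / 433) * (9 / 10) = 854456301 / 82270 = 10386.00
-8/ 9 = -0.89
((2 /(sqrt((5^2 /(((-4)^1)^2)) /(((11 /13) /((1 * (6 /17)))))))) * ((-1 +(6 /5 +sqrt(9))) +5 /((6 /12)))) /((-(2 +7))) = -88 * sqrt(14586) /2925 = -3.63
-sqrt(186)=-13.64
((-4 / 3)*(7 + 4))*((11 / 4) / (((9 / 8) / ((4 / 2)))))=-1936 / 27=-71.70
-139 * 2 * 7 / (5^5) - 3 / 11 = -30781 / 34375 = -0.90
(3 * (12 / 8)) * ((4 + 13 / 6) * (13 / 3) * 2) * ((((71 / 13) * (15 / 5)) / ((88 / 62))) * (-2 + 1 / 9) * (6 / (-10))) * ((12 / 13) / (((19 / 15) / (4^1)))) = 24919722 / 2717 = 9171.78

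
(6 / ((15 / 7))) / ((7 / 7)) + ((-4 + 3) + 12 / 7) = 123 / 35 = 3.51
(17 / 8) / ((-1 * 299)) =-17 / 2392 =-0.01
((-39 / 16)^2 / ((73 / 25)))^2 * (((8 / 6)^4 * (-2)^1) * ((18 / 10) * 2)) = -32131125 / 341056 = -94.21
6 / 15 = 2 / 5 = 0.40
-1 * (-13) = 13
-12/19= -0.63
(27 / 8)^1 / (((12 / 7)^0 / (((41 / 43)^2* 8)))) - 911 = -1639052 / 1849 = -886.45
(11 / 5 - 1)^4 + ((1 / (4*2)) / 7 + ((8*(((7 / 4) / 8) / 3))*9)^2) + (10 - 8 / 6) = 8047331 / 210000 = 38.32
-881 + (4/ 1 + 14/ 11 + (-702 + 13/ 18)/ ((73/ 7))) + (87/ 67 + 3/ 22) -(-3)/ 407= -16868215229/ 17915733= -941.53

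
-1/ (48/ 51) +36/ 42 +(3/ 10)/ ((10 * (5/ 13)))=-1783/ 14000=-0.13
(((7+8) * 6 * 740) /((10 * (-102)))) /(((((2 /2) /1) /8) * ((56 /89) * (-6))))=138.36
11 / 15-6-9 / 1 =-14.27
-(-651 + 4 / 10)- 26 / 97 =315411 / 485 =650.33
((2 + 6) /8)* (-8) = -8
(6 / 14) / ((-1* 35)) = -3 / 245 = -0.01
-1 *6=-6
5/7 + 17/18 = 1.66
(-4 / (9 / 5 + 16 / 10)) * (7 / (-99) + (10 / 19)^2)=-147460 / 607563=-0.24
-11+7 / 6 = -59 / 6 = -9.83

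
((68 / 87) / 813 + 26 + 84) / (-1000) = -0.11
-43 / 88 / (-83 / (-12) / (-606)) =39087 / 913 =42.81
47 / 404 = 0.12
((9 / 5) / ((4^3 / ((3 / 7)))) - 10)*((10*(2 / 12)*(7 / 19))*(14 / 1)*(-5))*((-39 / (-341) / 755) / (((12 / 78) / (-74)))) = -979288583 / 31306528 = -31.28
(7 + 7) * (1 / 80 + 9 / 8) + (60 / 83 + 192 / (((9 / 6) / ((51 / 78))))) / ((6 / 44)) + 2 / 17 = 1397929073 / 2201160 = 635.09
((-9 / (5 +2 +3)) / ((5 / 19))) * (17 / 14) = -2907 / 700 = -4.15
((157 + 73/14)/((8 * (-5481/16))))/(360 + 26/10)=-3785/23186457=-0.00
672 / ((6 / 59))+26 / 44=145389 / 22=6608.59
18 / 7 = 2.57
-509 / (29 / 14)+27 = -6343 / 29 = -218.72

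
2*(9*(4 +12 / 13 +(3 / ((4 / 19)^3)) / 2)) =2481237 / 832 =2982.26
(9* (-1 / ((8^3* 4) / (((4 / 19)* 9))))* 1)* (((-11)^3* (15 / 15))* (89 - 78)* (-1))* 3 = -3557763 / 9728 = -365.72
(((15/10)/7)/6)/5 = 1/140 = 0.01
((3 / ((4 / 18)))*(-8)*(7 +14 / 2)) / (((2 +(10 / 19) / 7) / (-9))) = 150822 / 23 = 6557.48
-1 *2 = -2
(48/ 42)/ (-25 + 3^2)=-1/ 14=-0.07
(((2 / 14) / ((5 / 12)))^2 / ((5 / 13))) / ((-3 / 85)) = -10608 / 1225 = -8.66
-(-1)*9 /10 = 9 /10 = 0.90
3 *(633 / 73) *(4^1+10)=26586 / 73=364.19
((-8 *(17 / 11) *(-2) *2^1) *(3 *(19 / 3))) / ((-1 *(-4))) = 234.91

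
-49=-49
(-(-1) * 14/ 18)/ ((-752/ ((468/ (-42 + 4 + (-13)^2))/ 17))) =-91/ 418676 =-0.00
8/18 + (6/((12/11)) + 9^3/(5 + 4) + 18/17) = 26929/306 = 88.00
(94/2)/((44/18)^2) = 3807/484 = 7.87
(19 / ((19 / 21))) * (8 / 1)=168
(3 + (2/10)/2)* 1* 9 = 279/10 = 27.90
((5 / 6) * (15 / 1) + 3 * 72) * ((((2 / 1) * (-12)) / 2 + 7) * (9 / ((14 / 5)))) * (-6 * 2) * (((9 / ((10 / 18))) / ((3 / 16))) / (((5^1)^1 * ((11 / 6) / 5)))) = 159913440 / 77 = 2076797.92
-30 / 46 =-15 / 23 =-0.65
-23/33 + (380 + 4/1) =12649/33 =383.30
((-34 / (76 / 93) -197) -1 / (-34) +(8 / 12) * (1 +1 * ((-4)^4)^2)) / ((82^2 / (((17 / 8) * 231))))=1621070297 / 511024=3172.20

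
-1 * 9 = -9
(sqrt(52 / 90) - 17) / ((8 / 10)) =-85 / 4 +sqrt(130) / 12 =-20.30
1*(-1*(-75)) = 75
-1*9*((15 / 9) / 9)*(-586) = 2930 / 3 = 976.67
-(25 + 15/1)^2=-1600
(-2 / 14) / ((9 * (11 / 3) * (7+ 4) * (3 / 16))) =-16 / 7623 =-0.00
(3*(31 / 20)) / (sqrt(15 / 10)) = 31*sqrt(6) / 20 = 3.80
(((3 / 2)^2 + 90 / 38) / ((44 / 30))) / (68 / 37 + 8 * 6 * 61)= 194805 / 181251488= 0.00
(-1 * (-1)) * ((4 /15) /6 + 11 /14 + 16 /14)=1243 /630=1.97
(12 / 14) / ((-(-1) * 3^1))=2 / 7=0.29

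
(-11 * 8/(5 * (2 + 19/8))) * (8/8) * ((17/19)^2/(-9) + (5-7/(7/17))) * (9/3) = 3950144/27075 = 145.90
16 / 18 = 8 / 9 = 0.89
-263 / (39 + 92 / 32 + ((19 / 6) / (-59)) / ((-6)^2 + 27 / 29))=-398848968 / 63502741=-6.28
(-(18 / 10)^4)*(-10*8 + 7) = 478953 / 625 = 766.32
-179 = -179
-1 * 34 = -34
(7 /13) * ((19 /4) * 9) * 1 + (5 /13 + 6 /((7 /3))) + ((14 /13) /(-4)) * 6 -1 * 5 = 19.36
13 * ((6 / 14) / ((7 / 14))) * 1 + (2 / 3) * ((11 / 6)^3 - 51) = -42523 / 2268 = -18.75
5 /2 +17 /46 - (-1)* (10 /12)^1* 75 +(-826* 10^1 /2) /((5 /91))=-3454629 /46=-75100.63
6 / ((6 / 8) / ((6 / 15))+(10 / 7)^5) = 806736 / 1052105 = 0.77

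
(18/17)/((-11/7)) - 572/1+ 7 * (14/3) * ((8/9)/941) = -2720689022/4751109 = -572.64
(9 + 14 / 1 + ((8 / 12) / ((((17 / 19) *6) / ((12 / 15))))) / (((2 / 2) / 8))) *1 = 18203 / 765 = 23.79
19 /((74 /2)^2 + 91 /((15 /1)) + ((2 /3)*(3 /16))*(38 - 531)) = 2280 /157613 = 0.01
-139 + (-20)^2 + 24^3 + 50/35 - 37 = 98346/7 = 14049.43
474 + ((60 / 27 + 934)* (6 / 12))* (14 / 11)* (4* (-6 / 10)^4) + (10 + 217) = 631157 / 625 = 1009.85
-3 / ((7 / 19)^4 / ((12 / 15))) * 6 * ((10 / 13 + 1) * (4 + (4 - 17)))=1942304184 / 156065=12445.48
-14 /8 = -7 /4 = -1.75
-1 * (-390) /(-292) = -1.34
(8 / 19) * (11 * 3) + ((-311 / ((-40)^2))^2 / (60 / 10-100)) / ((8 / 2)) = 254114002301 / 18288640000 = 13.89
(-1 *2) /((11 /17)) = -34 /11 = -3.09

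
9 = 9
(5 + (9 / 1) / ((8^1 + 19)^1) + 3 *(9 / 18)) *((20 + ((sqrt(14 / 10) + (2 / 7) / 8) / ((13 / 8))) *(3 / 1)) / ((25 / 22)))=3608 *sqrt(35) / 1625 + 823526 / 6825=133.80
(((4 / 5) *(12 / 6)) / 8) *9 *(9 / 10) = 81 / 50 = 1.62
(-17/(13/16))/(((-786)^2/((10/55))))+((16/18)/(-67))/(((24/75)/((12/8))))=-184069949/2959551738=-0.06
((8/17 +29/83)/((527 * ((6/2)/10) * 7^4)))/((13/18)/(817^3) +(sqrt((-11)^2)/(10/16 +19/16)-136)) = -219572917520268/13207157394131277035599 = -0.00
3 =3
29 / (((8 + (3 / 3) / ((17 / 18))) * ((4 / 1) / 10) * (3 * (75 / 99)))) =493 / 140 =3.52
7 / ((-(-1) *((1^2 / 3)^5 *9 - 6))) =-27 / 23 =-1.17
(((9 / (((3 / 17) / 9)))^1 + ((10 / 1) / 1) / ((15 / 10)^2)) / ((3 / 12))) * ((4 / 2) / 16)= 4171 / 18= 231.72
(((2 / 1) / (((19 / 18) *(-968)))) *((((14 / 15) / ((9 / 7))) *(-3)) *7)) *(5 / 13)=343 / 29887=0.01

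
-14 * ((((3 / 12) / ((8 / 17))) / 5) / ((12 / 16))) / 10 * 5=-119 / 120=-0.99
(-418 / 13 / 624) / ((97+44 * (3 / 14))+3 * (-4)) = -1463 / 2681016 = -0.00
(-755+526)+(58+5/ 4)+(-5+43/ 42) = -14593/ 84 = -173.73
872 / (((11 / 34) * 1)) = 29648 / 11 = 2695.27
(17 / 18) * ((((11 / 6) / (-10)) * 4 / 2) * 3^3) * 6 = -561 / 10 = -56.10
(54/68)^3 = 19683/39304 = 0.50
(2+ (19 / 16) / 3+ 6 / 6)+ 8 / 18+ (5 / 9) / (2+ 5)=439 / 112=3.92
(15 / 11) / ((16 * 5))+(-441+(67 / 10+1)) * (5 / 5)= -381289 / 880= -433.28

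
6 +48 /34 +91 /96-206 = -322549 /1632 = -197.64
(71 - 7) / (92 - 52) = 8 / 5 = 1.60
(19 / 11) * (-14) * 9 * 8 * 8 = -153216 / 11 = -13928.73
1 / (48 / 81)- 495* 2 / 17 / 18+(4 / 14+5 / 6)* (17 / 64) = -57145 / 45696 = -1.25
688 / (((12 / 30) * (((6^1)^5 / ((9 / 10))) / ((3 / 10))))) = 43 / 720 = 0.06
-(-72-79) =151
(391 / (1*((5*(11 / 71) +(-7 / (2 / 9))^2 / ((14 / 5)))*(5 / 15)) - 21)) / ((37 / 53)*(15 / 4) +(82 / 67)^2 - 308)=-634062128352 / 47989616311201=-0.01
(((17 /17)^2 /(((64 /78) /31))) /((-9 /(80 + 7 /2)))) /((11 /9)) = -201903 /704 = -286.79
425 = 425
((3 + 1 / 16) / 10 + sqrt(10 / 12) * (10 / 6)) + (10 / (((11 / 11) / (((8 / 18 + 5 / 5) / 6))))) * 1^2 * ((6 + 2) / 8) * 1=5 * sqrt(30) / 18 + 11723 / 4320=4.24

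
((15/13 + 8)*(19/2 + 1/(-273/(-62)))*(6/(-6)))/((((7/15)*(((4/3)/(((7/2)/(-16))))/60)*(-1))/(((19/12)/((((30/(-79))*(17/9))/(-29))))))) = -10403213355/86528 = -120229.44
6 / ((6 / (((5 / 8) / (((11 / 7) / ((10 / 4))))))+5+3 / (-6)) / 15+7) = 3500 / 4493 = 0.78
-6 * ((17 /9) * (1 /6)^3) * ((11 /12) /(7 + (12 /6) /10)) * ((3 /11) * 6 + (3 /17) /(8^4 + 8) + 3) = -5930335 /191476224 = -0.03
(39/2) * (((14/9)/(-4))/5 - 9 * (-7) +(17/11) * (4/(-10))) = 801853/660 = 1214.93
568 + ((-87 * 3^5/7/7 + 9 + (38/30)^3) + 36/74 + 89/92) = 83898476639/562936500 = 149.04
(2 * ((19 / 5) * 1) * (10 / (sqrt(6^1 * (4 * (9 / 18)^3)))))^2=5776 / 3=1925.33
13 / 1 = 13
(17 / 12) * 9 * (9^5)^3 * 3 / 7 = 31501343210481297 / 28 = 1125047971802903.46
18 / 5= 3.60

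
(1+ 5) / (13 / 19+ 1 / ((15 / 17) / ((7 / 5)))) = 2.64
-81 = -81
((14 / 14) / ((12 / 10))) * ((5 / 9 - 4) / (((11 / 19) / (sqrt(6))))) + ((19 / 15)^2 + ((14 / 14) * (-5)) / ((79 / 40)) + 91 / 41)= 941804 / 728775 - 2945 * sqrt(6) / 594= -10.85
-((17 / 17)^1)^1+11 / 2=9 / 2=4.50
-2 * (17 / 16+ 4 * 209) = -13393 / 8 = -1674.12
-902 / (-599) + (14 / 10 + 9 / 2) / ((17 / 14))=6.36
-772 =-772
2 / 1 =2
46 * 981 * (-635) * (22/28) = -157602555/7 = -22514650.71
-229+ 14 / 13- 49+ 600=4200 / 13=323.08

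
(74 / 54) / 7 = 0.20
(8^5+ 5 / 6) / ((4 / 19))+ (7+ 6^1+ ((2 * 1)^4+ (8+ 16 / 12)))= 3736567 / 24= 155690.29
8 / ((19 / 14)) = 112 / 19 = 5.89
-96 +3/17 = -1629/17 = -95.82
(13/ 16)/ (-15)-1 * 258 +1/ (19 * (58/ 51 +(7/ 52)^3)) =-9615382784419/ 37267771920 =-258.01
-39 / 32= -1.22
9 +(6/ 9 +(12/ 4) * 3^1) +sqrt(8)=2 * sqrt(2) +56/ 3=21.50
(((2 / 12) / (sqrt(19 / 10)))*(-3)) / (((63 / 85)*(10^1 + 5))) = -17*sqrt(190) / 7182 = -0.03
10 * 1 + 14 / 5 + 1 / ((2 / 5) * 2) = 281 / 20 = 14.05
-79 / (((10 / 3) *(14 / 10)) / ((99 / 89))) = -18.83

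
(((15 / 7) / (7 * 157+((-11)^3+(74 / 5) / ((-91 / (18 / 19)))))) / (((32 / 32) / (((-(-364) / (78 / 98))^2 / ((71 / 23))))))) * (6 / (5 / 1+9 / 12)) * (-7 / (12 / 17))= 691611411400 / 106871259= 6471.44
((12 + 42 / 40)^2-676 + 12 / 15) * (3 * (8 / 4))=-605877 / 200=-3029.38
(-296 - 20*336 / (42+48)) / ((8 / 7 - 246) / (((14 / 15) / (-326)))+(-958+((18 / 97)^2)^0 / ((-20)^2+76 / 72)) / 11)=-2163418796 / 498664207731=-0.00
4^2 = 16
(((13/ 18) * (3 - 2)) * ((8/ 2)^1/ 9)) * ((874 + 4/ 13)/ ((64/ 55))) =312565/ 1296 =241.18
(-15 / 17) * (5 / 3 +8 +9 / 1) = -280 / 17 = -16.47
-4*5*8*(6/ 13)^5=-1244160/ 371293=-3.35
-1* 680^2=-462400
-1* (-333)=333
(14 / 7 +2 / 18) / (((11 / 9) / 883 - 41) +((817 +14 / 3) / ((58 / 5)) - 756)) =-33554 / 11541671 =-0.00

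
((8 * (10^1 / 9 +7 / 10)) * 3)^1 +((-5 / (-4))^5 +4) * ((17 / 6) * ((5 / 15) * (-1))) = 1130701 / 30720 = 36.81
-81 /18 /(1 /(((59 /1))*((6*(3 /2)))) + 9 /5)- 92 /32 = -51403 /9568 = -5.37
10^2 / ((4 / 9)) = 225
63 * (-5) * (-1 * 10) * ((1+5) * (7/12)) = 11025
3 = 3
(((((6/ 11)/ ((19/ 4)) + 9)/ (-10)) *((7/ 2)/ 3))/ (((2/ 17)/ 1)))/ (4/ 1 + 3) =-2159/ 1672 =-1.29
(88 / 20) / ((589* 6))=11 / 8835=0.00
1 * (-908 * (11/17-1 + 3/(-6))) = 13166/17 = 774.47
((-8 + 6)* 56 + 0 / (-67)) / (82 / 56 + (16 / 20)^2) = -78400 / 1473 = -53.22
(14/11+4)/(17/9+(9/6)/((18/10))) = 1044/539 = 1.94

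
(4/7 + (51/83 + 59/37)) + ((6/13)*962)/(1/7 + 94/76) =2560818012/7889399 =324.59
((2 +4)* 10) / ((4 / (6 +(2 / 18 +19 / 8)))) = 3055 / 24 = 127.29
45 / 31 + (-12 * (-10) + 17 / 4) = 15587 / 124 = 125.70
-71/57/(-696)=71/39672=0.00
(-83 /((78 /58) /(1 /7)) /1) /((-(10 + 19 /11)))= 26477 /35217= 0.75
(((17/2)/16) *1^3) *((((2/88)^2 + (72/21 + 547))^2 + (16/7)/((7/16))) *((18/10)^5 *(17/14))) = 949570945846075487961/257119385600000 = 3693113.00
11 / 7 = 1.57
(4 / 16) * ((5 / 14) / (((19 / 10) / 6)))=75 / 266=0.28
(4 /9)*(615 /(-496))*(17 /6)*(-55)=191675 /2232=85.88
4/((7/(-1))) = -4/7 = -0.57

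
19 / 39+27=1072 / 39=27.49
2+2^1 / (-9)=16 / 9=1.78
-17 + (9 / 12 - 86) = -409 / 4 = -102.25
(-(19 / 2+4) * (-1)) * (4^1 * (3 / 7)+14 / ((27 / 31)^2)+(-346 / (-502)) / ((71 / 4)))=918887761 / 3368169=272.82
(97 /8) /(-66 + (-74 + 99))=-97 /328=-0.30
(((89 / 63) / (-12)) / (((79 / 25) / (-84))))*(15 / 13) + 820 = 2537545 / 3081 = 823.61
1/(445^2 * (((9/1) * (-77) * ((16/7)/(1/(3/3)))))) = -1/313671600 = -0.00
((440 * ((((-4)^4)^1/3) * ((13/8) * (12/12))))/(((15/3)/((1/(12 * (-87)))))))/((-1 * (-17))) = -9152/13311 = -0.69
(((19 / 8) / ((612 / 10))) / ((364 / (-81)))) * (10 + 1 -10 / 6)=-285 / 3536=-0.08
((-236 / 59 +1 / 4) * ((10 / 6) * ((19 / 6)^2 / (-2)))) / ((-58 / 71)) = -640775 / 16704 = -38.36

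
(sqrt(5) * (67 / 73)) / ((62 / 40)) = 1340 * sqrt(5) / 2263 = 1.32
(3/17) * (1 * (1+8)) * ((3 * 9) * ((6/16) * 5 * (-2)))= -10935/68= -160.81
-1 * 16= -16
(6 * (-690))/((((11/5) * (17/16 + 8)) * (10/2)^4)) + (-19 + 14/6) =-2033494/119625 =-17.00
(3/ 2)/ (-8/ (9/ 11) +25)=27/ 274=0.10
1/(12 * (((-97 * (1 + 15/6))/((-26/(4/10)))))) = 65/4074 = 0.02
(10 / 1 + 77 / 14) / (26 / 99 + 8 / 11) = 3069 / 196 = 15.66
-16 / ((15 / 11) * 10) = -88 / 75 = -1.17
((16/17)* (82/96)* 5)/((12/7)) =1435/612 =2.34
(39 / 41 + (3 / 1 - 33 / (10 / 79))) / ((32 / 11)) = -88.26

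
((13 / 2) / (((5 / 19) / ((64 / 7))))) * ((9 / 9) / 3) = 7904 / 105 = 75.28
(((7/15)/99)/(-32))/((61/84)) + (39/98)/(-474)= -974749/935078760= -0.00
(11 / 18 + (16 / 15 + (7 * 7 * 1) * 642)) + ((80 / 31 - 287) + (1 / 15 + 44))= 87101917 / 2790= 31219.33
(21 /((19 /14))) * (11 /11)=294 /19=15.47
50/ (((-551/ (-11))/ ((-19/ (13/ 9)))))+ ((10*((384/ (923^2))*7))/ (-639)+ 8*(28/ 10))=243910036546/ 26311827165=9.27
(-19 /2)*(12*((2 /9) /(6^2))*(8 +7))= -10.56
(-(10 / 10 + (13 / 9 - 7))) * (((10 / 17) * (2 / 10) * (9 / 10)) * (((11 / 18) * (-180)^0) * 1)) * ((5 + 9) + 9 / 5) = 35629 / 7650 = 4.66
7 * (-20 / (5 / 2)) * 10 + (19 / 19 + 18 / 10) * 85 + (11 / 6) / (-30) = -57971 / 180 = -322.06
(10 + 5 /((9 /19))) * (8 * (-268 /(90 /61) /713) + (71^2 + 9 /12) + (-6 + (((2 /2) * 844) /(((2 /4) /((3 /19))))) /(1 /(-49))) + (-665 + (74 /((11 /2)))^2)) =-92904121976719 /531096588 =-174928.86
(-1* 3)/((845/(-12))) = 36/845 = 0.04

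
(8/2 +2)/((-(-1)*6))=1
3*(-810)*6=-14580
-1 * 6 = -6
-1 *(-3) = 3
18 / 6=3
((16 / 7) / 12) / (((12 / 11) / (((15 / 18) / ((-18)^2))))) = 55 / 122472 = 0.00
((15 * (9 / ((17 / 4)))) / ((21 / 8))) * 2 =2880 / 119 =24.20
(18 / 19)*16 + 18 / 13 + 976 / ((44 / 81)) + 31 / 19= 4931087 / 2717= 1814.90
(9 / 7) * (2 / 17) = 18 / 119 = 0.15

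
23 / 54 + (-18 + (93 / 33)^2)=-62935 / 6534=-9.63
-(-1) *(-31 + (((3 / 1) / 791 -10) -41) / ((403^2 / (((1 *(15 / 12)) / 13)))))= -103543309159 / 3340103494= -31.00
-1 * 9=-9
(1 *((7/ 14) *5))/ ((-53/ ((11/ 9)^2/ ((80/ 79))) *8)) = -9559/ 1099008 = -0.01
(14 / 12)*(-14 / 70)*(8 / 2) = -14 / 15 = -0.93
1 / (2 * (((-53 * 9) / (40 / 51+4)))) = -122 / 24327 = -0.01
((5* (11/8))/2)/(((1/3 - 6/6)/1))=-165/32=-5.16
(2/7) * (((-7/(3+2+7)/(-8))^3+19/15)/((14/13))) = 72865559/216760320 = 0.34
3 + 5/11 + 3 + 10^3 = 1006.45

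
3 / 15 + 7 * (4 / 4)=7.20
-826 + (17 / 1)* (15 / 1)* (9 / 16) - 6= -11017 / 16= -688.56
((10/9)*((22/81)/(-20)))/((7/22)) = -242/5103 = -0.05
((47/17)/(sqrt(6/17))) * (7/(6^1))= 329 * sqrt(102)/612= 5.43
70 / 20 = 7 / 2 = 3.50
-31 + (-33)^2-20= 1038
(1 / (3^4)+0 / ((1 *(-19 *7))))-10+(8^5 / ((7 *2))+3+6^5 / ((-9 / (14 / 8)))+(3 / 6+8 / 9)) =933251 / 1134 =822.97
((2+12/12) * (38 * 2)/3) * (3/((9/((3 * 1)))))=76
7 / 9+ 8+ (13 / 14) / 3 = 1145 / 126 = 9.09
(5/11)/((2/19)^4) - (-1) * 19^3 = 1858789/176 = 10561.30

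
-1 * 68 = -68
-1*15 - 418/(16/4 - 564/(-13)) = -667/28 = -23.82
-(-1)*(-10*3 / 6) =-5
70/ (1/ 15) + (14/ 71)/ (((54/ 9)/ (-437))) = 220591/ 213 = 1035.64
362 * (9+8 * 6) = 20634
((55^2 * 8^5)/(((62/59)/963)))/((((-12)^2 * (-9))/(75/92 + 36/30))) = -100709016320/713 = -141246867.21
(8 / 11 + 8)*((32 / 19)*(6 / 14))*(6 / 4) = 13824 / 1463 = 9.45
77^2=5929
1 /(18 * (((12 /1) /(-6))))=-1 /36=-0.03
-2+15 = 13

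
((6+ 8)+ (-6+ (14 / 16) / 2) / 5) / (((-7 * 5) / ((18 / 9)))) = -1031 / 1400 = -0.74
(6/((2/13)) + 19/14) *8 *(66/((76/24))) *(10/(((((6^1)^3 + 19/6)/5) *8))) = 6712200/34979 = 191.89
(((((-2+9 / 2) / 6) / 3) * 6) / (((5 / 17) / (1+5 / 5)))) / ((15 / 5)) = 1.89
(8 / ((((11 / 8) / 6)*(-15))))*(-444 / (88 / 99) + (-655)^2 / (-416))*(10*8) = 40756288 / 143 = 285009.01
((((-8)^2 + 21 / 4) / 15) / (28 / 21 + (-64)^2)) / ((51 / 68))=277 / 184380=0.00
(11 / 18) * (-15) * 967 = -53185 / 6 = -8864.17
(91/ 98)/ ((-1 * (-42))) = 13/ 588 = 0.02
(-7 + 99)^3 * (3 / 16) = 146004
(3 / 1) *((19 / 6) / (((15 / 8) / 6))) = 152 / 5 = 30.40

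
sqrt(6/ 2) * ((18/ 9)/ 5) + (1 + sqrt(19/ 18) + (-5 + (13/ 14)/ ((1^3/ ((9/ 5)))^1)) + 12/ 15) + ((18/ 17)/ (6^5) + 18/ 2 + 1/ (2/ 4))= 2 * sqrt(3)/ 5 + sqrt(38)/ 6 + 2434571/ 257040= 11.19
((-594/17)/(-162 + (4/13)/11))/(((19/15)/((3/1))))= 1911195/3740663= 0.51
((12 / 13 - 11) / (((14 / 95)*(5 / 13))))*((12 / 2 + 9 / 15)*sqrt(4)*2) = -164274 / 35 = -4693.54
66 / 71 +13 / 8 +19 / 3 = 15145 / 1704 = 8.89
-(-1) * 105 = 105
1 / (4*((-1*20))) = -1 / 80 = -0.01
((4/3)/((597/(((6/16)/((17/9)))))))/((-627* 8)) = -1/11312752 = -0.00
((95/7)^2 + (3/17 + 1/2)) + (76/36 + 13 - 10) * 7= 220.64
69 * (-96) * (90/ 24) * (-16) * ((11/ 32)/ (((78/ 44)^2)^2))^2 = 95449722531680/ 198222565203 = 481.53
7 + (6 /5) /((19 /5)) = 139 /19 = 7.32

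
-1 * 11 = -11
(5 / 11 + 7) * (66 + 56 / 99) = 540380 / 1089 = 496.22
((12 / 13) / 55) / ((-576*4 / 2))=-1 / 68640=-0.00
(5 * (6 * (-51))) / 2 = -765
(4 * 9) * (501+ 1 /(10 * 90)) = 450901 /25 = 18036.04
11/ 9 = 1.22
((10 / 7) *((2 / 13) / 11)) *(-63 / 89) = -180 / 12727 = -0.01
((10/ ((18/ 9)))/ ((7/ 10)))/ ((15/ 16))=160/ 21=7.62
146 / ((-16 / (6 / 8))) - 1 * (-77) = 2245 / 32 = 70.16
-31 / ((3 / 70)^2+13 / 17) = -2582300 / 63853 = -40.44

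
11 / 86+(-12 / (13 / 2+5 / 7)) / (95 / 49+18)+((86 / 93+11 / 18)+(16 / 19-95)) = -2082322397837 / 22492731411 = -92.58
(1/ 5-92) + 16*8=181/ 5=36.20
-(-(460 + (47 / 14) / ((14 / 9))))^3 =98712439.68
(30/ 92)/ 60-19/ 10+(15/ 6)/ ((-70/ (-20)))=-7601/ 6440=-1.18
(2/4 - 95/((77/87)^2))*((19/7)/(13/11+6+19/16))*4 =-870766048/5557629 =-156.68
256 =256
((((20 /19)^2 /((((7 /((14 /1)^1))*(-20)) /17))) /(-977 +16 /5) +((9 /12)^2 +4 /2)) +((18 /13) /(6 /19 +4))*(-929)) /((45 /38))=-4429206094519 /17751010680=-249.52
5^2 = 25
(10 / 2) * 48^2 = 11520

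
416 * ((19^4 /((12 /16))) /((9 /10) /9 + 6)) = 2168541440 /183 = 11849953.22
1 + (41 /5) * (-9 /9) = -36 /5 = -7.20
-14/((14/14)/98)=-1372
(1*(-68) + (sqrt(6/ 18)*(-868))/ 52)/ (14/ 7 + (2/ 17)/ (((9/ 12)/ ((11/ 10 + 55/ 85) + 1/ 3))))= -442170/ 15127 - 134385*sqrt(3)/ 56186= -33.37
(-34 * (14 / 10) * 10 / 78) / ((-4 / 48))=952 / 13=73.23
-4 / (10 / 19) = -38 / 5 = -7.60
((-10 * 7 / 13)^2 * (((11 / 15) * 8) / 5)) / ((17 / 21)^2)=2535456 / 48841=51.91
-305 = -305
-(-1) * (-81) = -81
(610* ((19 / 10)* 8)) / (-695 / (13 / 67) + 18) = -120536 / 46331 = -2.60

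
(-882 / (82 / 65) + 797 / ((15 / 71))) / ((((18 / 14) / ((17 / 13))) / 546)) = 1706717.22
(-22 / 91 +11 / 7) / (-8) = -121 / 728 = -0.17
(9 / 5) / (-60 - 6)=-3 / 110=-0.03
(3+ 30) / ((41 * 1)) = 33 / 41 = 0.80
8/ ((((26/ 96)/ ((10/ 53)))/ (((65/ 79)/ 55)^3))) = 648960/ 34780450177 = 0.00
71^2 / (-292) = -5041 / 292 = -17.26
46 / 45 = 1.02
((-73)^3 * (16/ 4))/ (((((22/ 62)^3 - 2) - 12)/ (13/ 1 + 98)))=1715202406156/ 138581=12376894.42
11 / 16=0.69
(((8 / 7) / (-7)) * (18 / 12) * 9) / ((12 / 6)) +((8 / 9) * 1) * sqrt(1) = -94 / 441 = -0.21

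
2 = 2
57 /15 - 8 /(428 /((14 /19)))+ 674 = 6889697 /10165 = 677.79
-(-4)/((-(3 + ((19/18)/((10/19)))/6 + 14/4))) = -4320/7381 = -0.59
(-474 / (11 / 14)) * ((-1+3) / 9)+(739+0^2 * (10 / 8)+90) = 22933 / 33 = 694.94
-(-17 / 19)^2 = -0.80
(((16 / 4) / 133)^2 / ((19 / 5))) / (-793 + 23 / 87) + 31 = 89820654971 / 2897440511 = 31.00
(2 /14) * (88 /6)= 44 /21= 2.10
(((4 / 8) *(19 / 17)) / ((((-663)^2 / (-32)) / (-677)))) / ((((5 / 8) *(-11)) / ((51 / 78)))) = -823232 / 314291835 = -0.00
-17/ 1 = -17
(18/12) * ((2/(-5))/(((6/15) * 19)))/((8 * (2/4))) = -3/152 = -0.02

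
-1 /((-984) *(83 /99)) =33 /27224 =0.00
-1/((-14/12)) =6/7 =0.86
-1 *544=-544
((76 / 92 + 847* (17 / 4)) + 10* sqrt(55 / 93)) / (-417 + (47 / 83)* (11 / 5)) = -137469995 / 15873496 - 2075* sqrt(5115) / 8023017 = -8.68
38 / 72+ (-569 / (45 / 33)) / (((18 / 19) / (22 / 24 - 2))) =1547683 / 3240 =477.68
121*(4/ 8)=121/ 2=60.50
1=1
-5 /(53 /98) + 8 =-66 /53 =-1.25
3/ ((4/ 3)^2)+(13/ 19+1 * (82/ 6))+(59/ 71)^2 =76909379/ 4597392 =16.73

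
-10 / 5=-2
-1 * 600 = -600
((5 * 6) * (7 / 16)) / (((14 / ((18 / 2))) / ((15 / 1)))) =2025 / 16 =126.56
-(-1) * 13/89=13/89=0.15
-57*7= -399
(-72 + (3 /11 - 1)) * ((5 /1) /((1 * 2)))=-2000 /11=-181.82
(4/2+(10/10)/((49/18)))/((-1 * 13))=-116/637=-0.18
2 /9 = 0.22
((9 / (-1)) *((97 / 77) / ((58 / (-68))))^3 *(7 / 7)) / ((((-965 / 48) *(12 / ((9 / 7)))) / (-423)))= 4916288172482784 / 75212759441435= 65.37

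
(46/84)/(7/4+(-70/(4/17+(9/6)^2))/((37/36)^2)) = -10642606/484182573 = -0.02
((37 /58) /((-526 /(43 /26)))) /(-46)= 0.00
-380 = -380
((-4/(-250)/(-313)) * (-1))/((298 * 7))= 1/40807375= 0.00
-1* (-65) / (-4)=-65 / 4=-16.25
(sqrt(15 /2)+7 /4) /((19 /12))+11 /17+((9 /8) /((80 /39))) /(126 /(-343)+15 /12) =6 * sqrt(30) /19+21222157 /8940640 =4.10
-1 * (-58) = 58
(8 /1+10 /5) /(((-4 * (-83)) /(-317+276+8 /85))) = -3477 /2822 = -1.23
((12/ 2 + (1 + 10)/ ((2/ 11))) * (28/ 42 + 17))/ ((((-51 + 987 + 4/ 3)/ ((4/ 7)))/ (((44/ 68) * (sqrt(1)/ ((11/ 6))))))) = 159/ 629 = 0.25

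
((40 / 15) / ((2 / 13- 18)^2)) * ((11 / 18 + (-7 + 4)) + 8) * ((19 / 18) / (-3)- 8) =-7698119 / 19618848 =-0.39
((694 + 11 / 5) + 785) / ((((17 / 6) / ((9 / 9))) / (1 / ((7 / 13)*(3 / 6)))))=165048 / 85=1941.74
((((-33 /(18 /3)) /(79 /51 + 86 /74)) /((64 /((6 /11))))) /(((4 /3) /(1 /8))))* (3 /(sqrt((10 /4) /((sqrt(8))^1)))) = -0.01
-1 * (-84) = 84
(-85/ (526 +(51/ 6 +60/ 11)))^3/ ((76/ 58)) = -94818443500/ 31848812784341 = -0.00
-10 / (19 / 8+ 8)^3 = -0.01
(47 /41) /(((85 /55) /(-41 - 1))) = -21714 /697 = -31.15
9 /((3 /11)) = 33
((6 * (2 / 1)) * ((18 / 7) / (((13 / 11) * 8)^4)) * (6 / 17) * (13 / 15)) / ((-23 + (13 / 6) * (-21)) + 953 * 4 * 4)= 395307 / 5079774743680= 0.00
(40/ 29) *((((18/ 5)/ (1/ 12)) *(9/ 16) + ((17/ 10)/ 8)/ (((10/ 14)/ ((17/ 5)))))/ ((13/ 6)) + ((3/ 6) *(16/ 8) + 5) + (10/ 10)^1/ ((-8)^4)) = 24.39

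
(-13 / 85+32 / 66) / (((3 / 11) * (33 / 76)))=70756 / 25245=2.80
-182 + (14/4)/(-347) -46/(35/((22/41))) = -181964353/995890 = -182.72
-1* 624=-624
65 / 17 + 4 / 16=277 / 68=4.07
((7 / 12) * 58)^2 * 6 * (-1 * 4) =-27472.67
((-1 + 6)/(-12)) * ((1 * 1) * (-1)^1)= 5/12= 0.42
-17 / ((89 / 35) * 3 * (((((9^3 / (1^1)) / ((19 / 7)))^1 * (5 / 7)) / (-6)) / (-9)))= -4522 / 7209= -0.63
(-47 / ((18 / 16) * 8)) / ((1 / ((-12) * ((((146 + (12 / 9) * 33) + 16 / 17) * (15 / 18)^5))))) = 79459375 / 16524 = 4808.73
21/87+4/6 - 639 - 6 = -56036/87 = -644.09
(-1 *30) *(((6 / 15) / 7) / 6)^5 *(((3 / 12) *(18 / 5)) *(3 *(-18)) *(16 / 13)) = 96 / 682784375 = 0.00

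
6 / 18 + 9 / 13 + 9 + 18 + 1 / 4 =4411 / 156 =28.28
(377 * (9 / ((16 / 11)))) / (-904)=-2.58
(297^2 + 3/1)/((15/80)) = 470464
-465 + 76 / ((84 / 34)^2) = -199574 / 441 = -452.55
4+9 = 13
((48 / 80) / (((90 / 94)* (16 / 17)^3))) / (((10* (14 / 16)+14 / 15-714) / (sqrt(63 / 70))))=-0.00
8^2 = 64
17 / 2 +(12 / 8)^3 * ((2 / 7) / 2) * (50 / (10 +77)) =7127 / 812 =8.78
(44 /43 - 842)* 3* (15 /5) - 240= -335778 /43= -7808.79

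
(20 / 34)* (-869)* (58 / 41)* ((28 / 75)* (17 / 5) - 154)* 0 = 0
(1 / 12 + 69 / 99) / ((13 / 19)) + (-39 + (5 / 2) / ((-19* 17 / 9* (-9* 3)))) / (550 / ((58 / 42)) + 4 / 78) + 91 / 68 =297242363467 / 124851084072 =2.38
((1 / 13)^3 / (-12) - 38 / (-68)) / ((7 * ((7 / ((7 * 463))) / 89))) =10319922287 / 3137316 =3289.41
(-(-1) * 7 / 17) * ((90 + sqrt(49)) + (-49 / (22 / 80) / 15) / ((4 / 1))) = 21721 / 561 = 38.72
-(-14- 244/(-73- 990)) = 14638/1063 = 13.77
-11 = -11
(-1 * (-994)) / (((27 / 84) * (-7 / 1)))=-3976 / 9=-441.78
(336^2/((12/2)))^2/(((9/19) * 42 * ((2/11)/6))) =587259904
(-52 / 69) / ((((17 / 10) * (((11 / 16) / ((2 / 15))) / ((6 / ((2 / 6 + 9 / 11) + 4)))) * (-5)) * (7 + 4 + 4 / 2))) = 256 / 166175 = 0.00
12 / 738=2 / 123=0.02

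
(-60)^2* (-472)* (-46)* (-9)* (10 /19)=-7034688000 /19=-370246736.84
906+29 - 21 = 914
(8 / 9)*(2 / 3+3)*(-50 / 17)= -4400 / 459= -9.59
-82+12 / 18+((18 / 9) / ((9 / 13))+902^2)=7321730 / 9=813525.56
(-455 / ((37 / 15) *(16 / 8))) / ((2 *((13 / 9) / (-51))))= 1628.21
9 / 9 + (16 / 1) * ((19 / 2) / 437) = 31 / 23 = 1.35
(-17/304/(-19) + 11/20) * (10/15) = 0.37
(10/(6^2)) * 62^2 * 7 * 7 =470890/9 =52321.11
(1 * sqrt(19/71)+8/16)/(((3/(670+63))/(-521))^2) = 145842263449/18+145842263449 * sqrt(1349)/639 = 16485136539.42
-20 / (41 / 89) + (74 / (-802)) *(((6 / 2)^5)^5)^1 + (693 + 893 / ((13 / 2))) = -16709378498623948 / 213733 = -78178748712.76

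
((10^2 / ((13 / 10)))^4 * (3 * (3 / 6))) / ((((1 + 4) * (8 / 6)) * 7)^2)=33750000000 / 1399489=24115.95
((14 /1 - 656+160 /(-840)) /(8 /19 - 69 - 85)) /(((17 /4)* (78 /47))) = 0.59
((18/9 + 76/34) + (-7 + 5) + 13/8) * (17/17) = 525/136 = 3.86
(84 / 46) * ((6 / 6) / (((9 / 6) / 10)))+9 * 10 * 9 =18910 / 23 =822.17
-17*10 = -170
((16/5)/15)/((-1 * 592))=-1/2775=-0.00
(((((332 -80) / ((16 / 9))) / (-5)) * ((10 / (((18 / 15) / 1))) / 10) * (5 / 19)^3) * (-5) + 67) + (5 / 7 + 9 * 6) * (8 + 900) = 19109068051 / 384104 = 49749.72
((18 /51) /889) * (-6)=-36 /15113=-0.00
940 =940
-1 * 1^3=-1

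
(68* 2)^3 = 2515456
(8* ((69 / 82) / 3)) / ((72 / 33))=253 / 246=1.03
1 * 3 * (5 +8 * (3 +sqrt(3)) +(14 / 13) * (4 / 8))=24 * sqrt(3) +1152 / 13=130.18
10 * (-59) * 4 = -2360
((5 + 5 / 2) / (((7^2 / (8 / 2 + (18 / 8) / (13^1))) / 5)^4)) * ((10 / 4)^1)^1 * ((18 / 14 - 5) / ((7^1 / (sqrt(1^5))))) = -43290046875 / 132339124736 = -0.33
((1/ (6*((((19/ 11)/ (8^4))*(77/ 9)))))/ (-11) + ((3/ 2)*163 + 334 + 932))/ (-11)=-4407435/ 32186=-136.94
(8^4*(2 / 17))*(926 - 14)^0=8192 / 17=481.88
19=19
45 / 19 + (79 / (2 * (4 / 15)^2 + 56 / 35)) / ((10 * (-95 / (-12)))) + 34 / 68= 12815 / 3724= 3.44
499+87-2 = 584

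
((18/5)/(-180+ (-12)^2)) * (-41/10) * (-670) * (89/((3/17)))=-4156211/30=-138540.37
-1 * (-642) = 642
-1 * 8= -8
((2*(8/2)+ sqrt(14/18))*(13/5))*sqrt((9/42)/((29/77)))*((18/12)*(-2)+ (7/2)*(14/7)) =26*sqrt(1914)*(sqrt(7)+ 24)/435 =69.68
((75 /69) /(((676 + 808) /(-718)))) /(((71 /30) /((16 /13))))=-2154000 /7875959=-0.27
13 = 13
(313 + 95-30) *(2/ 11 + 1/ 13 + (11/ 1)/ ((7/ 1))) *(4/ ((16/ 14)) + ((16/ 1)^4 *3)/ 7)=19452459960/ 1001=19433026.93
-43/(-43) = 1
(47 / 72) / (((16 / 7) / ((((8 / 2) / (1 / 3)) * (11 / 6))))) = 3619 / 576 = 6.28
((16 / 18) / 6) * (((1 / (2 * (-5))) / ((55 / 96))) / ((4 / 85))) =-272 / 495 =-0.55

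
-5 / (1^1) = -5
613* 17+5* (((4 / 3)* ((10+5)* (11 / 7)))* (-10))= 61947 / 7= 8849.57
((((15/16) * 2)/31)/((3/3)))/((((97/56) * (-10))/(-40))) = 420/3007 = 0.14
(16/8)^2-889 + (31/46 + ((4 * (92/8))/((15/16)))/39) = -23763359/26910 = -883.07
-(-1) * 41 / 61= 41 / 61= 0.67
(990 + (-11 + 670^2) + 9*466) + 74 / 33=14984483 / 33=454075.24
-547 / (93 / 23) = -12581 / 93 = -135.28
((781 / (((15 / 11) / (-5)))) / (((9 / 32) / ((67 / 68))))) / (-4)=1151194 / 459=2508.05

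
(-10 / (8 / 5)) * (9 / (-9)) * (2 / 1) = 25 / 2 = 12.50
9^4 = 6561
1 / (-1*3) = -1 / 3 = -0.33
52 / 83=0.63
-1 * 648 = -648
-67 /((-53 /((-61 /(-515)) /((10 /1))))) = 4087 /272950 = 0.01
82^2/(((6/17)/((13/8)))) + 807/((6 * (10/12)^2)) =31152.10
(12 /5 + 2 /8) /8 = 0.33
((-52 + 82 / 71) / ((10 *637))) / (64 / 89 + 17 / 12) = -0.00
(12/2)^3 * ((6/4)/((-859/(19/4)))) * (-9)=13851/859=16.12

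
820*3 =2460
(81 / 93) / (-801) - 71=-195892 / 2759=-71.00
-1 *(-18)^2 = -324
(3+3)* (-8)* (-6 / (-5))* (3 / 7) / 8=-108 / 35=-3.09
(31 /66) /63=0.01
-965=-965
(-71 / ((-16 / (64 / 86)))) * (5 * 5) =3550 / 43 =82.56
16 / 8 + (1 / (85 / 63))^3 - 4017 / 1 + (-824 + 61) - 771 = -3407529578 / 614125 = -5548.59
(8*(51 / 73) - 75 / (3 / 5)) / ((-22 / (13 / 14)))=113321 / 22484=5.04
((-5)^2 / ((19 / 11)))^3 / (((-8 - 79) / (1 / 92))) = -20796875 / 54899436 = -0.38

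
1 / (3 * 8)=1 / 24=0.04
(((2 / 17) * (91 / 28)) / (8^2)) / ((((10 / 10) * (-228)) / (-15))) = 65 / 165376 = 0.00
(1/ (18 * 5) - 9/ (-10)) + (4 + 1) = 266/ 45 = 5.91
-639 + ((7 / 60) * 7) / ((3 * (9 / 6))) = -172481 / 270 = -638.82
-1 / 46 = -0.02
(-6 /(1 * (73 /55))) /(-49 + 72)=-330 /1679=-0.20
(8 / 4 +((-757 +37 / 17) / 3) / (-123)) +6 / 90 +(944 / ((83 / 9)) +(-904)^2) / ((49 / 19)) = 40427219837167 / 127561455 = 316923.48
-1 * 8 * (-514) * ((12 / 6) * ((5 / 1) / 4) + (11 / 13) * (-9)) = -273448 / 13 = -21034.46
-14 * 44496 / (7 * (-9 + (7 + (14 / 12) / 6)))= 49287.88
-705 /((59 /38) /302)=-8090580 /59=-137128.47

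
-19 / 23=-0.83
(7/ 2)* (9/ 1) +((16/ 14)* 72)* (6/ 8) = 93.21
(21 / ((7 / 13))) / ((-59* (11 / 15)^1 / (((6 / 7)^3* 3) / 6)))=-63180 / 222607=-0.28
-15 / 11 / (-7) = 15 / 77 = 0.19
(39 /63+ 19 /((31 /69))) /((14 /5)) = 69835 /4557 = 15.32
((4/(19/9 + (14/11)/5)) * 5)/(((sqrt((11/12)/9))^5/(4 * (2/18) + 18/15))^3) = 20577265940501102592 * sqrt(33)/114097386205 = 1036021921.46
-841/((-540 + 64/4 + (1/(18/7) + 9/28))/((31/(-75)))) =-2189964/3296725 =-0.66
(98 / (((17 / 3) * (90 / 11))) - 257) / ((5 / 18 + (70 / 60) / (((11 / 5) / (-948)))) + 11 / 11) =4289736 / 8439395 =0.51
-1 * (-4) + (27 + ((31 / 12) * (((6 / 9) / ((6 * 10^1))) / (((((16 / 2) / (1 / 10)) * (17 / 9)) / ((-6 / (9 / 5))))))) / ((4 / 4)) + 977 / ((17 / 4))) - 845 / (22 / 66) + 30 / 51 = -111312031 / 48960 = -2273.53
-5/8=-0.62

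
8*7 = 56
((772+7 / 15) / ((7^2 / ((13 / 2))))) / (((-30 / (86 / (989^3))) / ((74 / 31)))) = -5573347 / 7688838009825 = -0.00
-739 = -739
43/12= 3.58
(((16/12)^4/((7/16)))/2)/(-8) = -256/567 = -0.45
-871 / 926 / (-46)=871 / 42596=0.02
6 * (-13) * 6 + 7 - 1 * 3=-464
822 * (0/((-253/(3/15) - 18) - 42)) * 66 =0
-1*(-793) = 793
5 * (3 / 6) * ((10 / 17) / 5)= 5 / 17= 0.29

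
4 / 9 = 0.44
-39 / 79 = -0.49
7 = 7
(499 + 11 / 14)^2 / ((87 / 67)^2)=219772502401 / 1483524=148142.20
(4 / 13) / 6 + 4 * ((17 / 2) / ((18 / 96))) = 2358 / 13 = 181.38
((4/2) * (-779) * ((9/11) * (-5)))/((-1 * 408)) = -11685/748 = -15.62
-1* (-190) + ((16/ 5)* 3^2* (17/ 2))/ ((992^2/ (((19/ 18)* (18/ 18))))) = 233715523/ 1230080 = 190.00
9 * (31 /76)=279 /76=3.67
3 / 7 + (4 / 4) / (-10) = 23 / 70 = 0.33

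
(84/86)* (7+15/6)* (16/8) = 798/43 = 18.56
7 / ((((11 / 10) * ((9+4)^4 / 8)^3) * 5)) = 7168 / 256278936347291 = 0.00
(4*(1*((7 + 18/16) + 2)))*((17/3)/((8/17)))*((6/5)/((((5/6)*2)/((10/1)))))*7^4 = 168615027/20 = 8430751.35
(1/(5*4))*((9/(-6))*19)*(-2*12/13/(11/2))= 342/715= 0.48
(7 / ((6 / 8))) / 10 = 14 / 15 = 0.93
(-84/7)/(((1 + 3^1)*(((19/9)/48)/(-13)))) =16848/19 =886.74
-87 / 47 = -1.85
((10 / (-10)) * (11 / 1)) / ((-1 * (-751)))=-11 / 751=-0.01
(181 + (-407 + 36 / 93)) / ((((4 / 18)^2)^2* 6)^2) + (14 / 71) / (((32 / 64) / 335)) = -1187400144743 / 1126912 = -1053676.01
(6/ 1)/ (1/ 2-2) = -4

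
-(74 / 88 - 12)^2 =-241081 / 1936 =-124.53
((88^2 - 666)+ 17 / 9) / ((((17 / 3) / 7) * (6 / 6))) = 446033 / 51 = 8745.75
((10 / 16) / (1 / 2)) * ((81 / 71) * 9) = 12.83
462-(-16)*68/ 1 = 1550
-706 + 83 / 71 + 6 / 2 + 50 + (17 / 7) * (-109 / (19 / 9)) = -7339307 / 9443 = -777.22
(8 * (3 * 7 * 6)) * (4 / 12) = 336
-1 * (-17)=17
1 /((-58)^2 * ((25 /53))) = 53 /84100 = 0.00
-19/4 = -4.75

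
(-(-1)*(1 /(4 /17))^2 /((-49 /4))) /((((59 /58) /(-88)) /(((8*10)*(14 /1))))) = 59002240 /413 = 142862.57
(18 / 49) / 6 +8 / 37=503 / 1813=0.28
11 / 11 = 1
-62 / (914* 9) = -31 / 4113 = -0.01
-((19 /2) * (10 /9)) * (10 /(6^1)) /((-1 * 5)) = 95 /27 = 3.52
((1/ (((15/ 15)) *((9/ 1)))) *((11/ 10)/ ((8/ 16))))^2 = 121/ 2025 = 0.06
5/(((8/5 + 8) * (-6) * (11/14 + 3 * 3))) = -175/19728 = -0.01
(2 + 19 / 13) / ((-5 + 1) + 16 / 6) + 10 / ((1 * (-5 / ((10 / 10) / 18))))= -1267 / 468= -2.71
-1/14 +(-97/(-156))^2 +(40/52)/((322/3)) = 1263065/3918096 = 0.32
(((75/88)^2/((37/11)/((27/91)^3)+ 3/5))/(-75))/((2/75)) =-553584375/197204724992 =-0.00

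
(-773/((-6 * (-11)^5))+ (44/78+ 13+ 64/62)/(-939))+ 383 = 140044337891231/365666617602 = 382.98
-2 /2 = -1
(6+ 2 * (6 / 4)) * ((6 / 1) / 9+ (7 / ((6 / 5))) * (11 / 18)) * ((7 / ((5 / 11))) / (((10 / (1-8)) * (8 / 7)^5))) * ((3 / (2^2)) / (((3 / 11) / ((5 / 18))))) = -45539457271 / 283115520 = -160.85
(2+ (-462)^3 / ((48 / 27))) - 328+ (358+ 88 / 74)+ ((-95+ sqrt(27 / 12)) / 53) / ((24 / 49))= -5221160609215 / 94128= -55468729.91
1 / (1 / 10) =10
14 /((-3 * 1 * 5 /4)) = -56 /15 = -3.73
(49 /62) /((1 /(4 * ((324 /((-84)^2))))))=9 /62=0.15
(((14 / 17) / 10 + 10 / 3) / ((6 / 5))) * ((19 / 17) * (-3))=-16549 / 1734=-9.54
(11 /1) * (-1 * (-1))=11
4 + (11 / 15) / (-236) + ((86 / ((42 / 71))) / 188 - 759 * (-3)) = 664371619 / 291165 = 2281.77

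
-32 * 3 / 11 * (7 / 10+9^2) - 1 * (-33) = -37401 / 55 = -680.02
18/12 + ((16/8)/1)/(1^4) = 7/2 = 3.50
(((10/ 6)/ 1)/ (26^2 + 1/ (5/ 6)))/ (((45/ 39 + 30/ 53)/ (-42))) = -24115/ 401241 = -0.06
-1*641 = -641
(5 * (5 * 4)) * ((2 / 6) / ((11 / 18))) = 600 / 11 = 54.55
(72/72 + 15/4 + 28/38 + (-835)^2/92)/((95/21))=139197093/83030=1676.47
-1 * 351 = -351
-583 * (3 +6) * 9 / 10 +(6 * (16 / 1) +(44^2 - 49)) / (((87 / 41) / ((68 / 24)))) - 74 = -934598 / 435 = -2148.50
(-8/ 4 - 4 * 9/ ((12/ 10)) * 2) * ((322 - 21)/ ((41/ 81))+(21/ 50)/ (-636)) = -8011587703/ 217300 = -36868.79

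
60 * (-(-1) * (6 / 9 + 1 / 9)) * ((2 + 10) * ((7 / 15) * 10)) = 7840 / 3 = 2613.33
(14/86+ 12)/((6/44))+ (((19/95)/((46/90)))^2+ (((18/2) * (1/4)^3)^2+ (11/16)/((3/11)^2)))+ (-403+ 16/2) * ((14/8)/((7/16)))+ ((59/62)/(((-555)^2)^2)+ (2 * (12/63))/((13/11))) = -36934656612929574108024761/24937854931327403520000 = -1481.07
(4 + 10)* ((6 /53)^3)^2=653184 /22164361129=0.00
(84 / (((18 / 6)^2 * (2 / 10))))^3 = 2744000 / 27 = 101629.63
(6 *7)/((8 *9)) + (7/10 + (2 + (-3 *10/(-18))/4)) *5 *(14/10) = 112/5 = 22.40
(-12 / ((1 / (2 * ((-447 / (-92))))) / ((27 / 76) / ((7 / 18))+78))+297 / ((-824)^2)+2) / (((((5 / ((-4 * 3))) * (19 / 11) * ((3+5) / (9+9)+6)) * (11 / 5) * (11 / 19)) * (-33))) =-171974643218685 / 3644074716128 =-47.19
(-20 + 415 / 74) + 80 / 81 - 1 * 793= -4833587 / 5994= -806.40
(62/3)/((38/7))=217/57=3.81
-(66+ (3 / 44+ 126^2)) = -15942.07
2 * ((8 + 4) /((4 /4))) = 24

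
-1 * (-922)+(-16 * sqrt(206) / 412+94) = 1016- 4 * sqrt(206) / 103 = 1015.44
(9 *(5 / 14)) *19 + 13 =1037 / 14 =74.07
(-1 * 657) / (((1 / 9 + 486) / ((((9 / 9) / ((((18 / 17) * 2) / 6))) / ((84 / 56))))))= -11169 / 4375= -2.55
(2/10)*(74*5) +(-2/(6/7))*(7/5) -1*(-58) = 1931/15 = 128.73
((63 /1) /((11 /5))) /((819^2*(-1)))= -0.00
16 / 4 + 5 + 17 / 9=98 / 9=10.89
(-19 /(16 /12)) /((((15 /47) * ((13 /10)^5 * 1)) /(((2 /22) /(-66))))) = 2232500 /134779359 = 0.02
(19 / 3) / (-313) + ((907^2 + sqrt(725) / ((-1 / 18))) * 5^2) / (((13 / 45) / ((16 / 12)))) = 1158701116253 / 12207 - 135000 * sqrt(29) / 13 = 94865115.58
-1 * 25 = -25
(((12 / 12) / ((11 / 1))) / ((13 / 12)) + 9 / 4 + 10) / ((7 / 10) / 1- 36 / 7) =-246925 / 88946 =-2.78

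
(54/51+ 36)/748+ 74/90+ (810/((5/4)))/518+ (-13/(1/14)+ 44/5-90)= -19346475689/74102490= -261.08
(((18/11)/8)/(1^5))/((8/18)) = 81/176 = 0.46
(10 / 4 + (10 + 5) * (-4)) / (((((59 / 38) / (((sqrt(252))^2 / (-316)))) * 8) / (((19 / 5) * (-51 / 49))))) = -3811077 / 261016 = -14.60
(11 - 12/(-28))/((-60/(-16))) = 64/21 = 3.05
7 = 7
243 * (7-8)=-243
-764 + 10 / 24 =-9163 / 12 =-763.58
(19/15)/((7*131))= 19/13755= 0.00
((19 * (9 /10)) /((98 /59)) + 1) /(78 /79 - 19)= -874451 /1394540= -0.63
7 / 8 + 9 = 9.88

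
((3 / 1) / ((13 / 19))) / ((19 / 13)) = 3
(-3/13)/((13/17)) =-51/169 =-0.30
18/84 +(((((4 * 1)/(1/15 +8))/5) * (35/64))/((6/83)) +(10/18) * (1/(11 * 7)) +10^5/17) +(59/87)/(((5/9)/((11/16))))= 3538160948209/601302240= 5884.16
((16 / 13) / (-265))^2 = 256 / 11868025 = 0.00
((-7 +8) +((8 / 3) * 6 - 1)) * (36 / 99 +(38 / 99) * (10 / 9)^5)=94812224 / 5845851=16.22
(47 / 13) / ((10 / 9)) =423 / 130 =3.25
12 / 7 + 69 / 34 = 891 / 238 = 3.74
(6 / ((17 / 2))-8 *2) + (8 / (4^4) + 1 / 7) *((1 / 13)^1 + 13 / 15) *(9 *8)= -2062 / 595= -3.47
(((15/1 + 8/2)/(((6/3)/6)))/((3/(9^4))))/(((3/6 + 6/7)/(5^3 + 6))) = 12032874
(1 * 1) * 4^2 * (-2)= -32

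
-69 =-69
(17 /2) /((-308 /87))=-1479 /616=-2.40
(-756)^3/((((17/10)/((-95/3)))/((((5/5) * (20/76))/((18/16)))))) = 32006016000/17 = 1882706823.53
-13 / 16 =-0.81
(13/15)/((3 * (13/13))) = 13/45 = 0.29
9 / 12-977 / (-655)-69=-174907 / 2620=-66.76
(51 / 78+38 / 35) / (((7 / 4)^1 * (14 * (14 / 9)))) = 14247 / 312130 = 0.05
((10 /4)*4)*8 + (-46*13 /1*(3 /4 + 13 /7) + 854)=-625.07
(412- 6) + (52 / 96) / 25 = 243613 / 600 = 406.02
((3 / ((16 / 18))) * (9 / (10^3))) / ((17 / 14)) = 1701 / 68000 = 0.03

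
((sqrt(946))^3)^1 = 946 * sqrt(946) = 29096.23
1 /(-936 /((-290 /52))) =0.01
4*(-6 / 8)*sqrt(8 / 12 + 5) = -sqrt(51) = -7.14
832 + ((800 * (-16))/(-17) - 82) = 25550/17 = 1502.94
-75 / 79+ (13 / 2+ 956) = 151925 / 158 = 961.55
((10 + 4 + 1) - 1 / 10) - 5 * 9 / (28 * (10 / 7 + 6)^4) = 2178784393 / 146232320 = 14.90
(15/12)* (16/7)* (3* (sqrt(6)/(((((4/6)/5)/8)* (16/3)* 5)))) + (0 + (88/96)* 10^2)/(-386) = -275/1158 + 135* sqrt(6)/7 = 47.00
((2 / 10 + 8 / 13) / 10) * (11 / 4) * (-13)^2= 7579 / 200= 37.90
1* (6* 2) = 12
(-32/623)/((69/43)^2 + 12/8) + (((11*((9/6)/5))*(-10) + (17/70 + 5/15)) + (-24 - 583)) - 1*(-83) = -52238178263/93879870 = -556.44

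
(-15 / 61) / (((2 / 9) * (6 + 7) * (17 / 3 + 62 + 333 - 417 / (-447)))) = -12069 / 56942158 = -0.00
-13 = -13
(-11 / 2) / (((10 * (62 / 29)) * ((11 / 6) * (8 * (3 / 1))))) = -29 / 4960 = -0.01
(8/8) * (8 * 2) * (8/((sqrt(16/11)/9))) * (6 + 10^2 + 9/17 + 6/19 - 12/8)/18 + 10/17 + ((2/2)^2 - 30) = -483/17 + 544424 * sqrt(11)/323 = 5561.84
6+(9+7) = 22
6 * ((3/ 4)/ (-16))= -9/ 32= -0.28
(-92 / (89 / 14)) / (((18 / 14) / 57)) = -171304 / 267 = -641.59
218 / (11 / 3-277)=-327 / 410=-0.80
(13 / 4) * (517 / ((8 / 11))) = 73931 / 32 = 2310.34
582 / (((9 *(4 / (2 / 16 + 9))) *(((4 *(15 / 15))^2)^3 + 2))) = 7081 / 196704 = 0.04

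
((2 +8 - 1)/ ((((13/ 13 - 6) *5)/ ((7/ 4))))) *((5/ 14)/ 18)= -1/ 80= -0.01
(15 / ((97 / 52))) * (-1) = -780 / 97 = -8.04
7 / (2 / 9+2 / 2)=63 / 11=5.73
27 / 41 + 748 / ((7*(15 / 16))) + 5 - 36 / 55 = 5634532 / 47355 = 118.98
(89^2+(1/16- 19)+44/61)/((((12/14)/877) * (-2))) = -15783608421/3904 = -4042932.48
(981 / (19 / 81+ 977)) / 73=79461 / 5778388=0.01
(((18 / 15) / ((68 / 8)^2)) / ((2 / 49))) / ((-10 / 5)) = -294 / 1445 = -0.20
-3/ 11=-0.27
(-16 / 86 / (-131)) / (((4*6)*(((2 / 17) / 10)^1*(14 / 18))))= 255 / 39431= 0.01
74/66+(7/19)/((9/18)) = 1165/627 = 1.86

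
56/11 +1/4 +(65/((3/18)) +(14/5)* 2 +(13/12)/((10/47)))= 535963/1320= 406.03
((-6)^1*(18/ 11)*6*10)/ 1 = -6480/ 11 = -589.09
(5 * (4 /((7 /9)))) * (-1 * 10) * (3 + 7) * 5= -90000 /7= -12857.14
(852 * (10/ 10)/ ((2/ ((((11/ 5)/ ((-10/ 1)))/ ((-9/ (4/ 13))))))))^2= 9759376/ 950625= 10.27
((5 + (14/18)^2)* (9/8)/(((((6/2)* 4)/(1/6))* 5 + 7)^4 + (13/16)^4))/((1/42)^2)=0.00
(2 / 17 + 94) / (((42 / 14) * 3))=1600 / 153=10.46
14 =14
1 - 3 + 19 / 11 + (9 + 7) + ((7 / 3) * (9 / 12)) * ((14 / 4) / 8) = 11611 / 704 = 16.49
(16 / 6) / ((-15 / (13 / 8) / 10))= -26 / 9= -2.89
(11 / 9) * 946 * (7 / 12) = 36421 / 54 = 674.46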